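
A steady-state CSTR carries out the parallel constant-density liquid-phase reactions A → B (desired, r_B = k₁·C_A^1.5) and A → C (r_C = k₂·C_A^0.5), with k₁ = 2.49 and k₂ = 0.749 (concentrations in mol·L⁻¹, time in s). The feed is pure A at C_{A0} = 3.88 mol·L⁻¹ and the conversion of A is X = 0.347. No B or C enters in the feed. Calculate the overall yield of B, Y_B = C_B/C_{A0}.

0.310

Exit C_A = C_{A0}(1−X) = 3.88×0.653 = 2.534 mol·L⁻¹.
A CSTR operates uniformly at the exit composition, giving r_B = 10.04 and r_C = 1.192 (each k·C_A^n at C_A = 2.534).
Fraction of consumed A going to B: r_B/(r_B+r_C) = 0.8939.
C_B = 0.8939·C_{A0}·X = 0.8939×3.88×0.347 = 1.20 mol·L⁻¹; Y_B = C_B/C_{A0} = 0.310.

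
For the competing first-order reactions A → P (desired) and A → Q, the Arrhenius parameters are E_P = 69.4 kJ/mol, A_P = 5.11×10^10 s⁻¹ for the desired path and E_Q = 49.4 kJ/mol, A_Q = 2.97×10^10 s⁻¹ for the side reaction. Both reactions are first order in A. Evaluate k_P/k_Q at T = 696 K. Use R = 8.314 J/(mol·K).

k_P/k_Q = (A_P/A_Q)·exp[−(E_P−E_Q)/(RT)] = (A_P/A_Q)·exp[(E_Q−E_P)/(RT)].
(E_Q−E_P)/(RT) = (49.4−69.4)×10³/(8.314×696) = -20000/5787 = -3.456.
k_P/k_Q = (5.11×10^10/2.97×10^10)·exp(-3.456) = 1.721 × 0.03155 = 0.0543.
Since E_P > E_Q, raising the temperature improves selectivity toward P.

0.0543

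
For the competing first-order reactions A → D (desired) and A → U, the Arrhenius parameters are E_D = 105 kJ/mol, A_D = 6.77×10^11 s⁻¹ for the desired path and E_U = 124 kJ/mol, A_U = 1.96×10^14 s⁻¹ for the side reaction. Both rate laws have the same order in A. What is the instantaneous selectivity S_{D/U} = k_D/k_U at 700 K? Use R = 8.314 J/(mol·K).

0.0904

Since both paths have the same order in A, the concentration cancels and S_{D/U} = k_D/k_U = (A_D/A_U)·exp[(E_U−E_D)/(RT)].
(E_U−E_D)/(RT) = (124−105)×10³/(8.314×700) = 19000/5820 = 3.265.
k_D/k_U = (6.77×10^11/1.96×10^14)·exp(3.265) = 0.003454 × 26.17 = 0.0904.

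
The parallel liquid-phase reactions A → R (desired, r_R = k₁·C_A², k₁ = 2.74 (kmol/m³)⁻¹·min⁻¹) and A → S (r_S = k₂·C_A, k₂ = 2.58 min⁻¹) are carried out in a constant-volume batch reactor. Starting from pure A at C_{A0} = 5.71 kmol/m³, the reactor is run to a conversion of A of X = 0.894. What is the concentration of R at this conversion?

3.73 kmol/m³

C_A = C_{A0}(1−X) = 0.6053 kmol/m³.
Along a PFR/batch, dC_S/dC_A = −r_S/(r_R+r_S) = −k₂/(k₂+k₁·C_A).
Integrating from C_{A0} to C_A: C_S = (2.58/2.74)·ln[(2.58+2.74·5.71)/(2.58+2.74·0.605)] = 0.9416·ln(18.23/4.238) = 1.373 kmol/m³.
Then C_R = (C_{A0}−C_A) − C_S = 5.105 − 1.373 = 3.731 kmol/m³.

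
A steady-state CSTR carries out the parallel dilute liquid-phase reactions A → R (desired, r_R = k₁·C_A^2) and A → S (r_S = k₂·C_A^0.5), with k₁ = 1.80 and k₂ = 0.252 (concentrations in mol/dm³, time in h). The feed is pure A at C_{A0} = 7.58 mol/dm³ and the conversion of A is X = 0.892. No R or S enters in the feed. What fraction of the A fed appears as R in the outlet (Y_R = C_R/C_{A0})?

0.750

Exit C_A = C_{A0}(1−X) = 7.58×0.108 = 0.8186 mol/dm³.
A CSTR operates uniformly at the exit composition, giving r_R = 1.206 and r_S = 0.2280 (each k·C_A^n at C_A = 0.8186).
Fraction of consumed A going to R: r_R/(r_R+r_S) = 0.8410.
C_R = 0.8410·C_{A0}·X = 0.8410×7.58×0.892 = 5.69 mol/dm³; Y_R = C_R/C_{A0} = 0.750.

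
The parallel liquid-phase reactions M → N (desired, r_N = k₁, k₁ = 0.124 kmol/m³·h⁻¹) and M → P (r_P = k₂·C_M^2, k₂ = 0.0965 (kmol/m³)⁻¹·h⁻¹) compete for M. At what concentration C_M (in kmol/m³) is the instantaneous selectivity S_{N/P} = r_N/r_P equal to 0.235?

S_{N/P} = (k₁/k₂)·C_M^-2 ⇒ C_M = (S·k₂/k₁)^(-0.5).
= (0.235×0.0965/0.124)^(-0.5) = (0.1829)^(-0.5) = 2.34 kmol/m³.

2.34 kmol/m³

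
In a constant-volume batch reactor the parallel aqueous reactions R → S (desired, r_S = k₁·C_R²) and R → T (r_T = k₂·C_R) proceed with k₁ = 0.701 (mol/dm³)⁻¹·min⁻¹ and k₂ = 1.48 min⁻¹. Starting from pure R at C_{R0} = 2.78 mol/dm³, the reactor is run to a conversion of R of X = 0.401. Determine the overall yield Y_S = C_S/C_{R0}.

C_R = C_{R0}(1−X) = 1.665 mol/dm³.
Along a PFR/batch, dC_T/dC_R = −r_T/(r_S+r_T) = −k₂/(k₂+k₁·C_R).
Integrating from C_{R0} to C_R: C_T = (1.48/0.701)·ln[(1.48+0.701·2.78)/(1.48+0.701·1.67)] = 2.111·ln(3.429/2.647) = 0.5461 mol/dm³.
Then C_S = (C_{R0}−C_R) − C_T = 1.115 − 0.5461 = 0.5687 mol/dm³.
Y_S = C_S/C_{R0} = 0.5687/2.78 = 0.205.

0.205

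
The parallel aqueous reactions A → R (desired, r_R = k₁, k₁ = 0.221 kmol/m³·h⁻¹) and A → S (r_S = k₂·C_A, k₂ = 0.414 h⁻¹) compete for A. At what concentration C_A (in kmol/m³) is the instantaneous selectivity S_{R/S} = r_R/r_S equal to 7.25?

S_{R/S} = (k₁/k₂)·C_A⁻¹ ⇒ C_A = (S·k₂/k₁)^(-1).
= (7.25×0.414/0.221)^(-1) = (13.58)^(-1) = 0.0736 kmol/m³.

0.0736 kmol/m³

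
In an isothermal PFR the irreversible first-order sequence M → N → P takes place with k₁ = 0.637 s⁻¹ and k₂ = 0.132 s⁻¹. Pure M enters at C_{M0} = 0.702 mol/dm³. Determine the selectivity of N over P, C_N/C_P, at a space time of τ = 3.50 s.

For first-order series with pure M initially, C_N(τ) = k₁C_{M0}/(k₂−k₁)·(e^(−k₁τ) − e^(−k₂τ)).
e^(−k₁τ) = e^(−0.637×3.50) = e^(−2.229) = 0.1076; e^(−k₂τ) = e^(−0.4620) = 0.6300.
C_N = 0.637×0.702/(0.132−0.637) × (0.1076−0.6300) = (-0.8855)×(-0.5224) = 0.4626 mol/dm³.
C_M = C_{M0}e^(−k₁τ) = 0.07552 mol/dm³, so C_P = C_{M0}−C_M−C_N = 0.1639 mol/dm³; C_N/C_P = 2.82.

2.82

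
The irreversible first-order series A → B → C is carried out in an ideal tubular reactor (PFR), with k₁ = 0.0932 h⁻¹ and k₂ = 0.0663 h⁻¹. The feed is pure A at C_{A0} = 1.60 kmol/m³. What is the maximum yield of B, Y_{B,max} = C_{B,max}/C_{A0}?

0.432

For a first-order series the maximum intermediate yield is C_{B,max}/C_{A0} = (k₁/k₂)^[k₂/(k₂−k₁)].
= (0.0932/0.0663)^(0.0663/(0.0663−0.0932)) = (1.406)^(-2.465) = 0.4320.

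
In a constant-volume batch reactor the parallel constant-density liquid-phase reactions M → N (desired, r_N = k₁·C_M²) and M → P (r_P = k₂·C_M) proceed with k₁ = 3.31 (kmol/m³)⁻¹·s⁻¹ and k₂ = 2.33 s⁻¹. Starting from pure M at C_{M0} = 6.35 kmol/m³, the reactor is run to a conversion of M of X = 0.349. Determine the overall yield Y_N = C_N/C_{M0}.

C_M = C_{M0}(1−X) = 4.134 kmol/m³.
Along a PFR/batch, dC_P/dC_M = −r_P/(r_N+r_P) = −k₂/(k₂+k₁·C_M).
Integrating from C_{M0} to C_M: C_P = (2.33/3.31)·ln[(2.33+3.31·6.35)/(2.33+3.31·4.13)] = 0.7039·ln(23.35/16.01) = 0.2655 kmol/m³.
Then C_N = (C_{M0}−C_M) − C_P = 2.216 − 0.2655 = 1.951 kmol/m³.
Y_N = C_N/C_{M0} = 1.951/6.35 = 0.307.

0.307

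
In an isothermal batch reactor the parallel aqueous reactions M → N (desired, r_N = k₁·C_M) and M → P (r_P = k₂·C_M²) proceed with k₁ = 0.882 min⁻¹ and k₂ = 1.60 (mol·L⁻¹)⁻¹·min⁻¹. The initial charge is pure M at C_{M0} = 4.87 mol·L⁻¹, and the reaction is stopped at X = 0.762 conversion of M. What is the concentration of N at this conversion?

0.636 mol·L⁻¹

C_M = C_{M0}(1−X) = 1.159 mol·L⁻¹.
Along a PFR/batch, dC_N/dC_M = −r_N/(r_N+r_P) = −k₁/(k₁+k₂·C_M).
Integrating from C_{M0} to C_M: C_N = (0.882/1.60)·ln[(0.882+1.60·4.87)/(0.882+1.60·1.16)] = 0.5513·ln(8.674/2.736) = 0.6360 mol·L⁻¹.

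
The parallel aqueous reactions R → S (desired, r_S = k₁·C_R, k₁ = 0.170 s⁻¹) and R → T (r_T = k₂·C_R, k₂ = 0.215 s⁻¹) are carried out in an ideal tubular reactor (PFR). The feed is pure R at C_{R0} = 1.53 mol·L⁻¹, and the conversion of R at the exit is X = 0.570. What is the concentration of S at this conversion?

0.385 mol·L⁻¹

C_R = C_{R0}(1−X) = 0.6579 mol·L⁻¹.
Both paths are first order in R, so the instantaneous fraction to S is constant: dC_S/d(−C_R) = k₁/(k₁+k₂) = 0.4416.
C_S = 0.4416·(C_{R0}−C_R) = 0.4416×0.8721 = 0.385 mol·L⁻¹.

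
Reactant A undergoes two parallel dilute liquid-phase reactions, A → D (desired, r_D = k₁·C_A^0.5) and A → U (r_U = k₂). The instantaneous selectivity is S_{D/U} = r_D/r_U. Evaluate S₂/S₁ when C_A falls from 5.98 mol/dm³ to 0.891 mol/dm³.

S_{D/U} = (k₁/k₂)·C_A^0.5, so S₂/S₁ = (C_{A,2}/C_{A,1})^0.5.
= (0.891/5.98)^0.5 = (0.1490)^0.5 = 0.386.

0.386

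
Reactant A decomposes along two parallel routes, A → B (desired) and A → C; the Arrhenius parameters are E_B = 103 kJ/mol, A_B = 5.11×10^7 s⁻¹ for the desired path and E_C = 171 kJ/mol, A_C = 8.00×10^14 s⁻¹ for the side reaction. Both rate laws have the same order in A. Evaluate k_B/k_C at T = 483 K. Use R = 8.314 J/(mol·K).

1.44

k_B/k_C = (A_B/A_C)·exp[−(E_B−E_C)/(RT)] = (A_B/A_C)·exp[(E_C−E_B)/(RT)].
(E_C−E_B)/(RT) = (171−103)×10³/(8.314×483) = 68000/4016 = 16.93.
k_B/k_C = (5.11×10^7/8.00×10^14)·exp(16.93) = 6.387×10^-8 × 2.261×10^7 = 1.44.
Since E_B < E_C, lowering the temperature improves selectivity toward B.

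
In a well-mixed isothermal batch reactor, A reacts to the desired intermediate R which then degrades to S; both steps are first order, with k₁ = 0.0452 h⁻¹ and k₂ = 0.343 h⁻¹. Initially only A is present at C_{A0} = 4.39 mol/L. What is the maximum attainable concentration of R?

Evaluating C_R at t_opt = ln(k₂/k₁)/(k₂−k₁) gives C_{R,max}/C_{A0} = (k₁/k₂)^[k₂/(k₂−k₁)].
= (0.0452/0.343)^(0.343/(0.343−0.0452)) = (0.1318)^(1.152) = 0.09688.
C_{R,max} = 0.09688×4.39 = 0.425 mol/L.

0.425 mol/L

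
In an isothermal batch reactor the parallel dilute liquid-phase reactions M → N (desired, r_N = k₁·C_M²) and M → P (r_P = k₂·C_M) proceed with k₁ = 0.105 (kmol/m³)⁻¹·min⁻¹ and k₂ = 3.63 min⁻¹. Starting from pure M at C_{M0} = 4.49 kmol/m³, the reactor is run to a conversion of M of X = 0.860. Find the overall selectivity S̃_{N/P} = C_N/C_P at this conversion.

C_M = C_{M0}(1−X) = 0.6286 kmol/m³.
Along a PFR/batch, dC_P/dC_M = −r_P/(r_N+r_P) = −k₂/(k₂+k₁·C_M).
Integrating from C_{M0} to C_M: C_P = (3.63/0.105)·ln[(3.63+0.105·4.49)/(3.63+0.105·0.629)] = 34.57·ln(4.101/3.696) = 3.598 kmol/m³.
Then C_N = (C_{M0}−C_M) − C_P = 3.861 − 3.598 = 0.2629 kmol/m³.
S̃_{N/P} = C_N/C_P = 0.2629/3.598 = 0.0731.

0.0731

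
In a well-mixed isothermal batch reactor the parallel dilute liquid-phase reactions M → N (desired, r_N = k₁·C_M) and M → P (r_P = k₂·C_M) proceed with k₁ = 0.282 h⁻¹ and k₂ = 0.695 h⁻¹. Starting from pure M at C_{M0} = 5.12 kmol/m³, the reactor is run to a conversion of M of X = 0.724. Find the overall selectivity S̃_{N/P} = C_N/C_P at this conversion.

0.406

C_M = C_{M0}(1−X) = 1.413 kmol/m³.
Both paths are first order in M, so the instantaneous fraction to N is constant: dC_N/d(−C_M) = k₁/(k₁+k₂) = 0.2886.
C_N = 0.2886·(C_{M0}−C_M) = 0.2886×3.707 = 1.07 kmol/m³.
C_P = (C_{M0}−C_M)−C_N = 2.637 kmol/m³; S̃_{N/P} = 1.070/2.637 = 0.406.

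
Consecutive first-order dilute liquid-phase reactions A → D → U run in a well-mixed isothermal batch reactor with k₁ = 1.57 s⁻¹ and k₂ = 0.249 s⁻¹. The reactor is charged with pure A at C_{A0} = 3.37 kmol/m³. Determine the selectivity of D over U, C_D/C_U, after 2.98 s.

1.27

The intermediate concentration in a first-order A→B→C sequence is C_D = k₁C_{A0}(e^(−k₁t) − e^(−k₂t))/(k₂−k₁).
e^(−k₁t) = e^(−1.57×2.98) = e^(−4.679) = 0.009292; e^(−k₂t) = e^(−0.7420) = 0.4762.
C_D = 1.57×3.37/(0.249−1.57) × (0.009292−0.4762) = (-4.005)×(-0.4669) = 1.870 kmol/m³.
C_A = C_{A0}e^(−k₁t) = 0.03131 kmol/m³, so C_U = C_{A0}−C_A−C_D = 1.469 kmol/m³; C_D/C_U = 1.27.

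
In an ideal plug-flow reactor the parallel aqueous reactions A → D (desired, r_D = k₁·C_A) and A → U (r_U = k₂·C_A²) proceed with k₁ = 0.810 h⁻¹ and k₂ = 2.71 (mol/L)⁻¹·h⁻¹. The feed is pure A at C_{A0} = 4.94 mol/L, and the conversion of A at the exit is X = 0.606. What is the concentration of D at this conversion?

0.253 mol/L

C_A = C_{A0}(1−X) = 1.946 mol/L.
Along a PFR/batch, dC_D/dC_A = −r_D/(r_D+r_U) = −k₁/(k₁+k₂·C_A).
Integrating from C_{A0} to C_A: C_D = (0.810/2.71)·ln[(0.810+2.71·4.94)/(0.810+2.71·1.95)] = 0.2989·ln(14.20/6.085) = 0.2532 mol/L.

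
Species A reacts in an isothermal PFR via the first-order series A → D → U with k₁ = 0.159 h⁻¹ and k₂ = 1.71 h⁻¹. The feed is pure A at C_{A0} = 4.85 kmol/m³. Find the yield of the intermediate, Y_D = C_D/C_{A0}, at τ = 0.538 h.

0.0533

Solving the coupled first-order balances gives C_D(τ) = [k₁/(k₂−k₁)]·C_{A0}·(e^(−k₁τ) − e^(−k₂τ)).
e^(−k₁τ) = e^(−0.159×0.538) = e^(−0.08554) = 0.9180; e^(−k₂τ) = e^(−0.9200) = 0.3985.
C_D = 0.159×4.85/(1.71−0.159) × (0.9180−0.3985) = 0.4972×0.5195 = 0.2583 kmol/m³.
Y_D = C_D/C_{A0} = 0.2583/4.85 = 0.0533.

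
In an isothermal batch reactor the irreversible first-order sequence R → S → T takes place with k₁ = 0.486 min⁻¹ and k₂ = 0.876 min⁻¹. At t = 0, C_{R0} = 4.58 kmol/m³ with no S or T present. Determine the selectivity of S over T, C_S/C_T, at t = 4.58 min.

0.144

Solving the coupled first-order balances gives C_S(t) = [k₁/(k₂−k₁)]·C_{R0}·(e^(−k₁t) − e^(−k₂t)).
e^(−k₁t) = e^(−0.486×4.58) = e^(−2.226) = 0.1080; e^(−k₂t) = e^(−4.012) = 0.01810.
C_S = 0.486×4.58/(0.876−0.486) × (0.1080−0.01810) = 5.707×0.08988 = 0.5130 kmol/m³.
C_R = C_{R0}e^(−k₁t) = 0.4945 kmol/m³, so C_T = C_{R0}−C_R−C_S = 3.573 kmol/m³; C_S/C_T = 0.144.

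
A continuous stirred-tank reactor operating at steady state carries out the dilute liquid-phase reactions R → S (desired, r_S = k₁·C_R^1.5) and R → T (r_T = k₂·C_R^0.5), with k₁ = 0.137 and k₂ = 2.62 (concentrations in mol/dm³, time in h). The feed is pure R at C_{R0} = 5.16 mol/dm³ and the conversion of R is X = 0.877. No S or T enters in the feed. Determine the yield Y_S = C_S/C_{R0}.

0.0282

Exit C_R = C_{R0}(1−X) = 5.16×0.123 = 0.6347 mol/dm³.
A CSTR operates uniformly at the exit composition, giving r_S = 0.06927 and r_T = 2.087 (each k·C_R^n at C_R = 0.6347).
Fraction of consumed R going to S: r_S/(r_S+r_T) = 0.03212.
C_S = 0.03212·C_{R0}·X = 0.03212×5.16×0.877 = 0.145 mol/dm³; Y_S = C_S/C_{R0} = 0.0282.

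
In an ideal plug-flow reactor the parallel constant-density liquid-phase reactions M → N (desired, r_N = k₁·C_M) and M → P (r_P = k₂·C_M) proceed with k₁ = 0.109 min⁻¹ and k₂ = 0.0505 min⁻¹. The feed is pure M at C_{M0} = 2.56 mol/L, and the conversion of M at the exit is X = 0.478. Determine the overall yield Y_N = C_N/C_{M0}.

C_M = C_{M0}(1−X) = 1.336 mol/L.
Both paths are first order in M, so the instantaneous fraction to N is constant: dC_N/d(−C_M) = k₁/(k₁+k₂) = 0.6834.
C_N = 0.6834·(C_{M0}−C_M) = 0.6834×1.224 = 0.836 mol/L.
Y_N = C_N/C_{M0} = 0.8362/2.56 = 0.327.

0.327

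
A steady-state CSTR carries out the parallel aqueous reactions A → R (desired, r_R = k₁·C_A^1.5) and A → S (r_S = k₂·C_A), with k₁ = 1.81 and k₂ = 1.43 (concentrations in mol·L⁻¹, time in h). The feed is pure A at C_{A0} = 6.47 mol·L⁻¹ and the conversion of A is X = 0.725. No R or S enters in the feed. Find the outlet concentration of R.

2.95 mol·L⁻¹

Exit C_A = C_{A0}(1−X) = 6.47×0.275 = 1.779 mol·L⁻¹.
In a CSTR the entire volume is at exit conditions, so r_R = 1.81×1.779^1.5 = 4.296 and r_S = 1.43×1.779 = 2.544.
Fraction of consumed A going to R: r_R/(r_R+r_S) = 0.6280.
C_R = 0.6280·C_{A0}·X = 0.6280×6.47×0.725 = 2.95 mol·L⁻¹.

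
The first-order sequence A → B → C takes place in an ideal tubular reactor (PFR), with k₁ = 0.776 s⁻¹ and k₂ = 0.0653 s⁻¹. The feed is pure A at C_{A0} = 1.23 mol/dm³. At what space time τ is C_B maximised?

3.48 s

Setting dC_B/dτ = 0 gives τ_opt = ln(k₂/k₁)/(k₂−k₁).
= ln(0.0653/0.776)/(0.0653−0.776) = ln(0.08415)/-0.7107 = -2.475/-0.7107 = 3.48 s.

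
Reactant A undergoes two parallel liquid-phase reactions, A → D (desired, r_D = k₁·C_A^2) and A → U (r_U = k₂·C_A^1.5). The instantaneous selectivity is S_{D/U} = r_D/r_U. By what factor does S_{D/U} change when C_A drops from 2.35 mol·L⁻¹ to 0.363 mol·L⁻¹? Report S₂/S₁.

S_{D/U} = (k₁/k₂)·C_A^0.5, so S₂/S₁ = (C_{A,2}/C_{A,1})^0.5.
= (0.363/2.35)^0.5 = (0.1545)^0.5 = 0.393.
Selectivity toward D falls as C_A falls — high-concentration operation is favoured.

0.393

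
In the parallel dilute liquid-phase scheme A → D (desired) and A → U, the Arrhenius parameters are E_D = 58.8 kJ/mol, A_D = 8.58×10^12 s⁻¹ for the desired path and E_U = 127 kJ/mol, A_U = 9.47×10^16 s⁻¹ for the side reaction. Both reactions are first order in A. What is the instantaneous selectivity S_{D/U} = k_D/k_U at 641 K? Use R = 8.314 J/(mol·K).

32.7

With equal orders, S_{D/U} = k_D/k_U = (A_D/A_U)·exp[(E_U−E_D)/(RT)].
(E_U−E_D)/(RT) = (127−58.8)×10³/(8.314×641) = 68200/5329 = 12.80.
k_D/k_U = (8.58×10^12/9.47×10^16)·exp(12.80) = 9.060×10^-5 × 3.612×10^5 = 32.7.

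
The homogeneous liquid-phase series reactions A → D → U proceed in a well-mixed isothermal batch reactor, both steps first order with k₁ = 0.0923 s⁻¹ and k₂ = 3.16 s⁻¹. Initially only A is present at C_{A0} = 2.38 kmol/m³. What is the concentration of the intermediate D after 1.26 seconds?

0.0624 kmol/m³

The intermediate concentration in a first-order A→B→C sequence is C_D = k₁C_{A0}(e^(−k₁t) − e^(−k₂t))/(k₂−k₁).
e^(−k₁t) = e^(−0.0923×1.26) = e^(−0.1163) = 0.8902; e^(−k₂t) = e^(−3.982) = 0.01866.
C_D = 0.0923×2.38/(3.16−0.0923) × (0.8902−0.01866) = 0.07161×0.8716 = 0.06241 kmol/m³.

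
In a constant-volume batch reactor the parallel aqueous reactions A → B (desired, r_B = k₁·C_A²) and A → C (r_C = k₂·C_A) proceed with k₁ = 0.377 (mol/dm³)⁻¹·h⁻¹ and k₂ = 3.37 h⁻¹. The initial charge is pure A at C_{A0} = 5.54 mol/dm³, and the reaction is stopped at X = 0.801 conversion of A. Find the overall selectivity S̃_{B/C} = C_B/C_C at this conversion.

0.356

C_A = C_{A0}(1−X) = 1.102 mol/dm³.
Along a PFR/batch, dC_C/dC_A = −r_C/(r_B+r_C) = −k₂/(k₂+k₁·C_A).
Integrating from C_{A0} to C_A: C_C = (3.37/0.377)·ln[(3.37+0.377·5.54)/(3.37+0.377·1.10)] = 8.939·ln(5.459/3.786) = 3.271 mol/dm³.
Then C_B = (C_{A0}−C_A) − C_C = 4.438 − 3.271 = 1.166 mol/dm³.
S̃_{B/C} = C_B/C_C = 1.166/3.271 = 0.356.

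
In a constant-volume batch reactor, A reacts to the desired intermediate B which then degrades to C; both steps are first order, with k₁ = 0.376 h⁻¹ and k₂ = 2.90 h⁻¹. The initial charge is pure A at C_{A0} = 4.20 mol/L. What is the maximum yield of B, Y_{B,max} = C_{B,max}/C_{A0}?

0.0956

Evaluating C_B at t_opt = ln(k₂/k₁)/(k₂−k₁) gives C_{B,max}/C_{A0} = (k₁/k₂)^[k₂/(k₂−k₁)].
= (0.376/2.90)^(2.90/(2.90−0.376)) = (0.1297)^(1.149) = 0.09564.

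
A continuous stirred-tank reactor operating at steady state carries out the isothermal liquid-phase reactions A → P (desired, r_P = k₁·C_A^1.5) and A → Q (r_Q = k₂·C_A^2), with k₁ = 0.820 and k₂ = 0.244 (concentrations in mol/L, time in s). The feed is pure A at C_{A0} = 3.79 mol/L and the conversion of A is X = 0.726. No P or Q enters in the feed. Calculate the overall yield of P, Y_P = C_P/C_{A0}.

0.557

Exit C_A = C_{A0}(1−X) = 3.79×0.274 = 1.038 mol/L.
In a CSTR the entire volume is at exit conditions, so r_P = 0.820×1.038^1.5 = 0.8678 and r_Q = 0.244×1.038^2 = 0.2631.
Fraction of consumed A going to P: r_P/(r_P+r_Q) = 0.7673.
C_P = 0.7673·C_{A0}·X = 0.7673×3.79×0.726 = 2.11 mol/L; Y_P = C_P/C_{A0} = 0.557.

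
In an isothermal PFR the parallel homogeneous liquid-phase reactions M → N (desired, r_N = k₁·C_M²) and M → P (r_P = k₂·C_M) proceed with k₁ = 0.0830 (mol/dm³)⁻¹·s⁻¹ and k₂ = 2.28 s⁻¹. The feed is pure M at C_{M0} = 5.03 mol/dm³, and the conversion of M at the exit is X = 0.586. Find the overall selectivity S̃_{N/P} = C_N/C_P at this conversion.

0.129

C_M = C_{M0}(1−X) = 2.082 mol/dm³.
Along a PFR/batch, dC_P/dC_M = −r_P/(r_N+r_P) = −k₂/(k₂+k₁·C_M).
Integrating from C_{M0} to C_M: C_P = (2.28/0.0830)·ln[(2.28+0.0830·5.03)/(2.28+0.0830·2.08)] = 27.47·ln(2.697/2.453) = 2.612 mol/dm³.
Then C_N = (C_{M0}−C_M) − C_P = 2.948 − 2.612 = 0.3359 mol/dm³.
S̃_{N/P} = C_N/C_P = 0.3359/2.612 = 0.129.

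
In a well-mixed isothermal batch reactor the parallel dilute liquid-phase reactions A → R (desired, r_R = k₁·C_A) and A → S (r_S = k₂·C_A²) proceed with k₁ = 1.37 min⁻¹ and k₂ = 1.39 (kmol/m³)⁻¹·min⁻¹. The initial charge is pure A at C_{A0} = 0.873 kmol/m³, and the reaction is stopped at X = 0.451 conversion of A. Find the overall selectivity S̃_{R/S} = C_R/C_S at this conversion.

C_A = C_{A0}(1−X) = 0.4793 kmol/m³.
Along a PFR/batch, dC_R/dC_A = −r_R/(r_R+r_S) = −k₁/(k₁+k₂·C_A).
Integrating from C_{A0} to C_A: C_R = (1.37/1.39)·ln[(1.37+1.39·0.873)/(1.37+1.39·0.479)] = 0.9856·ln(2.583/2.036) = 0.2346 kmol/m³.
C_S = (C_{A0}−C_A)−C_R = 0.1591 kmol/m³; S̃_{R/S} = 0.2346/0.1591 = 1.47.

1.47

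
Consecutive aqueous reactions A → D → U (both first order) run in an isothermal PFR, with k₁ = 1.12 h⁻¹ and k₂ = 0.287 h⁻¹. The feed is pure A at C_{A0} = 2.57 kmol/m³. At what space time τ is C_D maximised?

Setting dC_D/dτ = 0 gives τ_opt = ln(k₂/k₁)/(k₂−k₁).
= ln(0.287/1.12)/(0.287−1.12) = ln(0.2562)/-0.8330 = -1.362/-0.8330 = 1.63 h.

1.63 h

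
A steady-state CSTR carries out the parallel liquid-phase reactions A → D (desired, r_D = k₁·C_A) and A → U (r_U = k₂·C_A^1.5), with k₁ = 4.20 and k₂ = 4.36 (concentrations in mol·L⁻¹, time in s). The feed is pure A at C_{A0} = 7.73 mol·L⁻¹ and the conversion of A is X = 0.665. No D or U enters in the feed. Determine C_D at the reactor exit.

1.92 mol·L⁻¹

Exit C_A = C_{A0}(1−X) = 7.73×0.335 = 2.590 mol·L⁻¹.
Rates in a CSTR are evaluated at the outlet concentration: r_D = 4.20×2.590 = 10.88, r_U = 4.36×2.590^1.5 = 18.17.
Fraction of consumed A going to D: r_D/(r_D+r_U) = 0.3745.
C_D = 0.3745·C_{A0}·X = 0.3745×7.73×0.665 = 1.92 mol·L⁻¹.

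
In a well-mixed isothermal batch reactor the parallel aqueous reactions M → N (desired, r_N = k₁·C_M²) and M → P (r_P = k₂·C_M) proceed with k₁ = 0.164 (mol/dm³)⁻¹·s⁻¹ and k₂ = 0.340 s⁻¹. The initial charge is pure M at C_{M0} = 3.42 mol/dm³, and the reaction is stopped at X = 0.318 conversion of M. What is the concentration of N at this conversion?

0.630 mol/dm³

C_M = C_{M0}(1−X) = 2.332 mol/dm³.
Along a PFR/batch, dC_P/dC_M = −r_P/(r_N+r_P) = −k₂/(k₂+k₁·C_M).
Integrating from C_{M0} to C_M: C_P = (0.340/0.164)·ln[(0.340+0.164·3.42)/(0.340+0.164·2.33)] = 2.073·ln(0.9009/0.7225) = 0.4574 mol/dm³.
Then C_N = (C_{M0}−C_M) − C_P = 1.088 − 0.4574 = 0.6302 mol/dm³.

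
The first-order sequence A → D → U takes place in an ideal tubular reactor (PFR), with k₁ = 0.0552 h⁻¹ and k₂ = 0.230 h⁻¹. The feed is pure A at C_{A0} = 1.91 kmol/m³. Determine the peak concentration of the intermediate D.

0.292 kmol/m³

At the optimum, C_{D,max}/C_{A0} = (k₁/k₂)^[k₂/(k₂−k₁)].
= (0.0552/0.230)^(0.230/(0.230−0.0552)) = (0.2400)^(1.316) = 0.1529.
C_{D,max} = 0.1529×1.91 = 0.292 kmol/m³.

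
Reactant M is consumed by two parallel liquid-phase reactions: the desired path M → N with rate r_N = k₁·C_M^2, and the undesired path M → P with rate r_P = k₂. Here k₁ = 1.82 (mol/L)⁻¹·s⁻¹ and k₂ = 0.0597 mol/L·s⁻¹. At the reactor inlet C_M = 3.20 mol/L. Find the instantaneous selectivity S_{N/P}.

312

S_{N/P} = r_N/r_P = (k₁·C_M^2)/(k₂) = (k₁/k₂)·C_M^2.
= (1.82×3.200^2) / (0.0597) = 18.64/0.05970 = 312.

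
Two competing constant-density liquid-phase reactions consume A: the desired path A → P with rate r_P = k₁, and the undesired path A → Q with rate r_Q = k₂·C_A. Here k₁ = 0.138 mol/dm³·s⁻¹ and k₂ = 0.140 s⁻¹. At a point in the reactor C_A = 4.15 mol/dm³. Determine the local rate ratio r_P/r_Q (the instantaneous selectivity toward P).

S_{P/Q} = r_P/r_Q = (k₁)/(k₂·C_A) = (k₁/k₂)·C_A⁻¹.
= (0.138) / (0.140×4.150) = 0.1380/0.5810 = 0.238.

0.238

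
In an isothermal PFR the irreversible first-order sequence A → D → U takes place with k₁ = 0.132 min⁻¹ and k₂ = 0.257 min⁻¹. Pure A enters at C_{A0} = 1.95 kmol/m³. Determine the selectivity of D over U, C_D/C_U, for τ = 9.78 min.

Solving the coupled first-order balances gives C_D(τ) = [k₁/(k₂−k₁)]·C_{A0}·(e^(−k₁τ) − e^(−k₂τ)).
e^(−k₁τ) = e^(−0.132×9.78) = e^(−1.291) = 0.2750; e^(−k₂τ) = e^(−2.513) = 0.08099.
C_D = 0.132×1.95/(0.257−0.132) × (0.2750−0.08099) = 2.059×0.1940 = 0.3995 kmol/m³.
C_A = C_{A0}e^(−k₁τ) = 0.5363 kmol/m³, so C_U = C_{A0}−C_A−C_D = 1.014 kmol/m³; C_D/C_U = 0.394.

0.394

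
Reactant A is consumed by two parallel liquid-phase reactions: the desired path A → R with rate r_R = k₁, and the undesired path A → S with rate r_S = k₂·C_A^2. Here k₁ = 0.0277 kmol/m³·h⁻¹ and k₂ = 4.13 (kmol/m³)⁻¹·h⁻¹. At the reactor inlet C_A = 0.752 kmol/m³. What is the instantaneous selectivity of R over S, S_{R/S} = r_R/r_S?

0.0119

S_{R/S} = r_R/r_S = (k₁)/(k₂·C_A^2) = (k₁/k₂)·C_A^-2.
= (0.0277) / (4.13×0.7520^2) = 0.02770/2.336 = 0.0119.
The undesired path is higher order in A, so low C_A (CSTR or dilute feed) favours R.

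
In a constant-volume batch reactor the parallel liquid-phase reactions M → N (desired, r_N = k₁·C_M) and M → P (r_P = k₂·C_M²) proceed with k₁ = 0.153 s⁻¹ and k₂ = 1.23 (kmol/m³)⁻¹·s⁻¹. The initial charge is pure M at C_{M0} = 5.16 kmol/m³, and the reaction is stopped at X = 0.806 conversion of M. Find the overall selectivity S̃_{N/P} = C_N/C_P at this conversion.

C_M = C_{M0}(1−X) = 1.001 kmol/m³.
Along a PFR/batch, dC_N/dC_M = −r_N/(r_N+r_P) = −k₁/(k₁+k₂·C_M).
Integrating from C_{M0} to C_M: C_N = (0.153/1.23)·ln[(0.153+1.23·5.16)/(0.153+1.23·1.00)] = 0.1244·ln(6.500/1.384) = 0.1924 kmol/m³.
C_P = (C_{M0}−C_M)−C_N = 3.967 kmol/m³; S̃_{N/P} = 0.1924/3.967 = 0.0485.

0.0485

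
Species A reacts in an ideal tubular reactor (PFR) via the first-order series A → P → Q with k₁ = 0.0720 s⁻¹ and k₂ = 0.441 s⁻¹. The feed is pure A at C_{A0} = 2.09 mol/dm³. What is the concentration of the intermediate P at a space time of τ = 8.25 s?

For first-order series with pure A initially, C_P(τ) = k₁C_{A0}/(k₂−k₁)·(e^(−k₁τ) − e^(−k₂τ)).
e^(−k₁τ) = e^(−0.0720×8.25) = e^(−0.5940) = 0.5521; e^(−k₂τ) = e^(−3.638) = 0.02630.
C_P = 0.0720×2.09/(0.441−0.0720) × (0.5521−0.02630) = 0.4078×0.5258 = 0.2144 mol/dm³.

0.214 mol/dm³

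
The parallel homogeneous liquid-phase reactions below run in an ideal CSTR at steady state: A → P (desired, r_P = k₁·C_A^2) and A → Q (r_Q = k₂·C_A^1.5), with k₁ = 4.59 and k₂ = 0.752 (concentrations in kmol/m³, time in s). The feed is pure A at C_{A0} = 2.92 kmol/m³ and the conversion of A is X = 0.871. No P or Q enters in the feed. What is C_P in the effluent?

2.01 kmol/m³

Exit C_A = C_{A0}(1−X) = 2.92×0.129 = 0.3767 kmol/m³.
A CSTR operates uniformly at the exit composition, giving r_P = 0.6513 and r_Q = 0.1739 (each k·C_A^n at C_A = 0.3767).
Fraction of consumed A going to P: r_P/(r_P+r_Q) = 0.7893.
C_P = 0.7893·C_{A0}·X = 0.7893×2.92×0.871 = 2.01 kmol/m³.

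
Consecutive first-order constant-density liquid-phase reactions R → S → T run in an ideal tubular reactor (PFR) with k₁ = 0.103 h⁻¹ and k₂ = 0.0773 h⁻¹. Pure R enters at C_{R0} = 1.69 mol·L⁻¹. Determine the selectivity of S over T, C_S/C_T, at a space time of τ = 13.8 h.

1.19

The intermediate concentration in a first-order A→B→C sequence is C_S = k₁C_{R0}(e^(−k₁τ) − e^(−k₂τ))/(k₂−k₁).
e^(−k₁τ) = e^(−0.103×13.8) = e^(−1.421) = 0.2414; e^(−k₂τ) = e^(−1.067) = 0.3441.
C_S = 0.103×1.69/(0.0773−0.103) × (0.2414−0.3441) = (-6.773)×(-0.1028) = 0.6960 mol·L⁻¹.
C_R = C_{R0}e^(−k₁τ) = 0.4079 mol·L⁻¹, so C_T = C_{R0}−C_R−C_S = 0.5861 mol·L⁻¹; C_S/C_T = 1.19.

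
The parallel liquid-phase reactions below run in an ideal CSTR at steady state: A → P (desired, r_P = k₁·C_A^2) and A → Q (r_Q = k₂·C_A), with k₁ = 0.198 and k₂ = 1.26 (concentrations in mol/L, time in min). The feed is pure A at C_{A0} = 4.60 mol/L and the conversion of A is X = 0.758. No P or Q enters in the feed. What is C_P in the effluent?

Exit C_A = C_{A0}(1−X) = 4.60×0.242 = 1.113 mol/L.
In a CSTR the entire volume is at exit conditions, so r_P = 0.198×1.113^2 = 0.2454 and r_Q = 1.26×1.113 = 1.403.
Fraction of consumed A going to P: r_P/(r_P+r_Q) = 0.1489.
C_P = 0.1489·C_{A0}·X = 0.1489×4.60×0.758 = 0.519 mol/L.

0.519 mol/L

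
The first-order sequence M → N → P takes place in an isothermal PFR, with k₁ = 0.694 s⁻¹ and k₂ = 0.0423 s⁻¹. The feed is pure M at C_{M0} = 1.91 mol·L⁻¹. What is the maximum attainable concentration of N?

Evaluating C_N at τ_opt = ln(k₂/k₁)/(k₂−k₁) gives C_{N,max}/C_{M0} = (k₁/k₂)^[k₂/(k₂−k₁)].
= (0.694/0.0423)^(0.0423/(0.0423−0.694)) = (16.41)^(-0.06491) = 0.8339.
C_{N,max} = 0.8339×1.91 = 1.59 mol·L⁻¹.

1.59 mol·L⁻¹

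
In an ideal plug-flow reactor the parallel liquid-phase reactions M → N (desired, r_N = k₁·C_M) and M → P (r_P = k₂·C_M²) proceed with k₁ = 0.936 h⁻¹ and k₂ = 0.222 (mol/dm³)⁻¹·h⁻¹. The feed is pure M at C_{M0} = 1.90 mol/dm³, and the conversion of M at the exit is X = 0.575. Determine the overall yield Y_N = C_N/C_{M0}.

C_M = C_{M0}(1−X) = 0.8075 mol/dm³.
Along a PFR/batch, dC_N/dC_M = −r_N/(r_N+r_P) = −k₁/(k₁+k₂·C_M).
Integrating from C_{M0} to C_M: C_N = (0.936/0.222)·ln[(0.936+0.222·1.90)/(0.936+0.222·0.807)] = 4.216·ln(1.358/1.115) = 0.8296 mol/dm³.
Y_N = C_N/C_{M0} = 0.8296/1.90 = 0.437.

0.437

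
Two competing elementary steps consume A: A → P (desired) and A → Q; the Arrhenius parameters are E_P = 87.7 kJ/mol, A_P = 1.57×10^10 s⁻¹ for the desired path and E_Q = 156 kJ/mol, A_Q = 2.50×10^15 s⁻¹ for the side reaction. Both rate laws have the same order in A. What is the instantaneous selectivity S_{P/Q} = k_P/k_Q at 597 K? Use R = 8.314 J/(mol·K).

5.94

With equal orders, S_{P/Q} = k_P/k_Q = (A_P/A_Q)·exp[(E_Q−E_P)/(RT)].
(E_Q−E_P)/(RT) = (156−87.7)×10³/(8.314×597) = 68300/4963 = 13.76.
k_P/k_Q = (1.57×10^10/2.50×10^15)·exp(13.76) = 6.280×10^-6 × 9.465×10^5 = 5.94.
Since E_P < E_Q, lowering the temperature improves selectivity toward P.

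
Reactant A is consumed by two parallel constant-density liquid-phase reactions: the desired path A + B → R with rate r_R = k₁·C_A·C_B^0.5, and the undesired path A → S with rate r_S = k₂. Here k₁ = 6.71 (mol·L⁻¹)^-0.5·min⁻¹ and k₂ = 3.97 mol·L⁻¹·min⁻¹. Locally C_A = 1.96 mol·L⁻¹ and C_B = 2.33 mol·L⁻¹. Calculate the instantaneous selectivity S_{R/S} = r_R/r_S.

5.06

S_{R/S} = r_R/r_S = (k₁·C_A·C_B^0.5)/(k₂) = (k₁/k₂)·C_A·C_B^0.5.
= (6.71×1.960×2.330^0.5) / (3.97) = 20.08/3.970 = 5.06.
Since the desired path is higher order in A, keeping C_A high (PFR or concentrated feed) favours R.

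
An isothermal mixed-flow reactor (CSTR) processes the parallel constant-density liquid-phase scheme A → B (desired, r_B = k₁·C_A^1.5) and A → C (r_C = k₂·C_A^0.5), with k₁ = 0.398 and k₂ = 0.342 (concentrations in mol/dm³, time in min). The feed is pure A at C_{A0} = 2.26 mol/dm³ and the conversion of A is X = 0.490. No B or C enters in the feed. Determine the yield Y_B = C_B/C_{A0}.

Exit C_A = C_{A0}(1−X) = 2.26×0.510 = 1.153 mol/dm³.
In a CSTR the entire volume is at exit conditions, so r_B = 0.398×1.153^1.5 = 0.4925 and r_C = 0.342×1.153^0.5 = 0.3672.
Fraction of consumed A going to B: r_B/(r_B+r_C) = 0.5729.
C_B = 0.5729·C_{A0}·X = 0.5729×2.26×0.490 = 0.634 mol/dm³; Y_B = C_B/C_{A0} = 0.281.

0.281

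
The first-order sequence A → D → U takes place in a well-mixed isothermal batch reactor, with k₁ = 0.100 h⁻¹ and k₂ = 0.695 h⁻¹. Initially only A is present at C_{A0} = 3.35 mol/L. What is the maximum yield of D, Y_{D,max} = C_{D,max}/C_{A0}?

0.104

At the optimum, C_{D,max}/C_{A0} = (k₁/k₂)^[k₂/(k₂−k₁)].
= (0.100/0.695)^(0.695/(0.695−0.100)) = (0.1439)^(1.168) = 0.1039.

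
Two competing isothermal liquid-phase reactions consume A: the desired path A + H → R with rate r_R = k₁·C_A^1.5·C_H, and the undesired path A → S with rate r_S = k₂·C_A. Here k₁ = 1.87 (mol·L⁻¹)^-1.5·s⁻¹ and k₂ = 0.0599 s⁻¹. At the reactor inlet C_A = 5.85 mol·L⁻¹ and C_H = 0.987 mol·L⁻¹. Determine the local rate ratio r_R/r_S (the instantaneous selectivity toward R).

S_{R/S} = r_R/r_S = (k₁·C_A^1.5·C_H)/(k₂·C_A) = (k₁/k₂)·C_A^0.5·C_H.
= (1.87×5.850^1.5×0.9870) / (0.0599×5.850) = 26.12/0.3504 = 74.5.
Since the desired path is higher order in A, keeping C_A high (PFR or concentrated feed) favours R.

74.5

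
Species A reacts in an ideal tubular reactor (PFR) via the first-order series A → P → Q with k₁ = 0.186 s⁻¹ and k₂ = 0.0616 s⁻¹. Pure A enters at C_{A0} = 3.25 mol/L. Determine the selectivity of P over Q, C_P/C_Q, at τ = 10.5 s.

1.99

Solving the coupled first-order balances gives C_P(τ) = [k₁/(k₂−k₁)]·C_{A0}·(e^(−k₁τ) − e^(−k₂τ)).
e^(−k₁τ) = e^(−0.186×10.5) = e^(−1.953) = 0.1418; e^(−k₂τ) = e^(−0.6468) = 0.5237.
C_P = 0.186×3.25/(0.0616−0.186) × (0.1418−0.5237) = (-4.859)×(-0.3819) = 1.856 mol/L.
C_A = C_{A0}e^(−k₁τ) = 0.4610 mol/L, so C_Q = C_{A0}−C_A−C_P = 0.9334 mol/L; C_P/C_Q = 1.99.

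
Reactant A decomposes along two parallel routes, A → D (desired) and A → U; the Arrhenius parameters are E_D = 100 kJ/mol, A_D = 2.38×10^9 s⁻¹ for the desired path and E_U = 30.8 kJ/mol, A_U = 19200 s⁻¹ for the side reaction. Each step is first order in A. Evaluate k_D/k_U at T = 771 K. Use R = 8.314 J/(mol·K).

2.54

k_D/k_U = (A_D/A_U)·exp[−(E_D−E_U)/(RT)] = (A_D/A_U)·exp[(E_U−E_D)/(RT)].
(E_U−E_D)/(RT) = (30.8−100)×10³/(8.314×771) = -69200/6410 = -10.80.
k_D/k_U = (2.38×10^9/19200)·exp(-10.80) = 1.240×10^5 × 2.049×10^-5 = 2.54.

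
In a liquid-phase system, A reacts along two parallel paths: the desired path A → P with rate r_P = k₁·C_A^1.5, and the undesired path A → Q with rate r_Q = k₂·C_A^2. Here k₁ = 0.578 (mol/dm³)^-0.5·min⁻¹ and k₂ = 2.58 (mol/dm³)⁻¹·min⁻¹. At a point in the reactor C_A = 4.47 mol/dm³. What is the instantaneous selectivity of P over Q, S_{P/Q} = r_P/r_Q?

0.106

S_{P/Q} = r_P/r_Q = (k₁·C_A^1.5)/(k₂·C_A^2) = (k₁/k₂)·C_A^-0.5.
= (0.578×4.470^1.5) / (2.58×4.470^2) = 5.462/51.55 = 0.106.
The undesired path is higher order in A, so low C_A (CSTR or dilute feed) favours P.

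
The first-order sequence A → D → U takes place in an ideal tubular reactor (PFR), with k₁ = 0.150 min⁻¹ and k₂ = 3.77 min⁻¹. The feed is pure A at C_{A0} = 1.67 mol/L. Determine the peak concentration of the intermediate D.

0.0581 mol/L

At the optimum, C_{D,max}/C_{A0} = (k₁/k₂)^[k₂/(k₂−k₁)].
= (0.150/3.77)^(3.77/(3.77−0.150)) = (0.03979)^(1.041) = 0.03481.
C_{D,max} = 0.03481×1.67 = 0.0581 mol/L.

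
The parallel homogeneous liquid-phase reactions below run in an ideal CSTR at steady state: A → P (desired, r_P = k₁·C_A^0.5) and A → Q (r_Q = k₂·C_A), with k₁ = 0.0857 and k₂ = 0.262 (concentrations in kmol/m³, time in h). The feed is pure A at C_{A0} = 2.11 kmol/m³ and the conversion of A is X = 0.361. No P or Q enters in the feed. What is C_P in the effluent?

Exit C_A = C_{A0}(1−X) = 2.11×0.639 = 1.348 kmol/m³.
In a CSTR the entire volume is at exit conditions, so r_P = 0.0857×1.348^0.5 = 0.09951 and r_Q = 0.262×1.348 = 0.3533.
Fraction of consumed A going to P: r_P/(r_P+r_Q) = 0.2198.
C_P = 0.2198·C_{A0}·X = 0.2198×2.11×0.361 = 0.167 kmol/m³.

0.167 kmol/m³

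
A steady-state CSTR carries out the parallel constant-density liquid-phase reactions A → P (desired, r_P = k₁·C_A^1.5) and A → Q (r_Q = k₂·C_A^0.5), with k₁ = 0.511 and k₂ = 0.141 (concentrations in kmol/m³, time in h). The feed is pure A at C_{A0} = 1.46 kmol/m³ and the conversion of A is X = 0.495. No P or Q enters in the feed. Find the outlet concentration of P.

Exit C_A = C_{A0}(1−X) = 1.46×0.505 = 0.7373 kmol/m³.
A CSTR operates uniformly at the exit composition, giving r_P = 0.3235 and r_Q = 0.1211 (each k·C_A^n at C_A = 0.7373).
Fraction of consumed A going to P: r_P/(r_P+r_Q) = 0.7277.
C_P = 0.7277·C_{A0}·X = 0.7277×1.46×0.495 = 0.526 kmol/m³.

0.526 kmol/m³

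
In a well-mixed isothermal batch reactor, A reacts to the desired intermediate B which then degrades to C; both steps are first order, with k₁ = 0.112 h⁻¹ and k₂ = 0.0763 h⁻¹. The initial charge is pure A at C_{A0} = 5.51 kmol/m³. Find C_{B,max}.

2.43 kmol/m³

At the optimum, C_{B,max}/C_{A0} = (k₁/k₂)^[k₂/(k₂−k₁)].
= (0.112/0.0763)^(0.0763/(0.0763−0.112)) = (1.468)^(-2.137) = 0.4403.
C_{B,max} = 0.4403×5.51 = 2.43 kmol/m³.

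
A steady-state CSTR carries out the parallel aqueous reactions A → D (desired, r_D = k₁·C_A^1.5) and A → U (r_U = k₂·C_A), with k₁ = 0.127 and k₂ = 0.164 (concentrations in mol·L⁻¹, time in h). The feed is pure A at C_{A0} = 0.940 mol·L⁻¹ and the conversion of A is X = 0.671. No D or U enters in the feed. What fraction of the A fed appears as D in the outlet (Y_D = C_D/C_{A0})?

0.202

Exit C_A = C_{A0}(1−X) = 0.940×0.329 = 0.3093 mol·L⁻¹.
A CSTR operates uniformly at the exit composition, giving r_D = 0.02184 and r_U = 0.05072 (each k·C_A^n at C_A = 0.3093).
Fraction of consumed A going to D: r_D/(r_D+r_U) = 0.3010.
C_D = 0.3010·C_{A0}·X = 0.3010×0.940×0.671 = 0.190 mol·L⁻¹; Y_D = C_D/C_{A0} = 0.202.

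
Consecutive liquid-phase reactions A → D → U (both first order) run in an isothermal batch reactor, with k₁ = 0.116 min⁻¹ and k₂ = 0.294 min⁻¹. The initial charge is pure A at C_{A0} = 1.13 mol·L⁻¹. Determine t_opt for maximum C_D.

Setting dC_D/dt = 0 gives t_opt = ln(k₂/k₁)/(k₂−k₁).
= ln(0.294/0.116)/(0.294−0.116) = ln(2.534)/0.1780 = 0.9300/0.1780 = 5.22 min.

5.22 min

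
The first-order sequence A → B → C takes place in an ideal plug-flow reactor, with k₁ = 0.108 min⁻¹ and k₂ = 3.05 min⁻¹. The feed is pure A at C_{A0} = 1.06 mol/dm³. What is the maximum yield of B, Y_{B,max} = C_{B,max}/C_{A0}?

At the optimum, C_{B,max}/C_{A0} = (k₁/k₂)^[k₂/(k₂−k₁)].
= (0.108/3.05)^(3.05/(3.05−0.108)) = (0.03541)^(1.037) = 0.03132.

0.0313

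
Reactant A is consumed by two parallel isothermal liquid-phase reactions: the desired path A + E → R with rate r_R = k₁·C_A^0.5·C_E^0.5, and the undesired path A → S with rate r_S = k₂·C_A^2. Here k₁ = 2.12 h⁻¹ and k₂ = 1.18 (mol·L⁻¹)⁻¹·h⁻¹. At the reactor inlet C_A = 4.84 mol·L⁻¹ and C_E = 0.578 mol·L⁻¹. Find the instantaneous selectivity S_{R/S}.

S_{R/S} = r_R/r_S = (k₁·C_A^0.5·C_E^0.5)/(k₂·C_A^2) = (k₁/k₂)·C_A^-1.5·C_E^0.5.
= (2.12×4.840^0.5×0.5780^0.5) / (1.18×4.840^2) = 3.546/27.64 = 0.128.
The undesired path is higher order in A, so low C_A (CSTR or dilute feed) favours R.

0.128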